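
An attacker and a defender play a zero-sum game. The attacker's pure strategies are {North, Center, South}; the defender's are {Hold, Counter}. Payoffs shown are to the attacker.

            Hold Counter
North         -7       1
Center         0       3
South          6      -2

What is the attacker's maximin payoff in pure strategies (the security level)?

Row minima: North → -7, Center → 0, South → -2.
The best of these is 0.

0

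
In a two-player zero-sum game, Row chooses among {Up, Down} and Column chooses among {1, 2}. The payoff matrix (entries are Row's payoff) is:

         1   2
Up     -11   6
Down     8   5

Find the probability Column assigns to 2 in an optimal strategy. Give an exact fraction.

Row minima: Up → -11, Down → 5; maximin = 5.
Column maxima: 1 → 8, 2 → 6; minimax = 6.
5 ≠ 6, so there is no saddle point; optimal play is mixed.
Let Row play Up with probability p. Expected payoff against 1: (-11)p + 8(1−p) = −19p + 8; against 2: 6p + 5(1−p) = p + 5.
Setting these equal: −19p + 8 = p + 5 ⇒ −20p = -3 ⇒ p = 3/20, and the value is (-19)·(3/20) + 8 = 103/20.
For Column: with q = P(1), equating Up's and Down's payoffs gives −17q + 6 = 3q + 5 ⇒ q = 1/20.

19/20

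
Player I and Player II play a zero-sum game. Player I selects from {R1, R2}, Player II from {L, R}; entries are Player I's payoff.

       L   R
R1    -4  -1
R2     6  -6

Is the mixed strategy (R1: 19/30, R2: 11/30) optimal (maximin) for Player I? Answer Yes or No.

No

Against L this mix gives (19/30)·(-4) + (11/30)·6 = -1/3.
Against R this mix gives (19/30)·(-1) + (11/30)·(-6) = -17/6.
Player II will play R, holding Player I to -17/6. Shifting weight toward the row that does better against R would raise this floor (the equalizing mix achieves -2 against both R and L), so the proposed strategy is not optimal.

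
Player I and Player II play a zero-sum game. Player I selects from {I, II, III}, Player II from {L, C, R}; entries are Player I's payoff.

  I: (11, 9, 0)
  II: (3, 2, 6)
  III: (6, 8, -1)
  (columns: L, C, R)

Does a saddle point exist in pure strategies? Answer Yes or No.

Row minima: I → 0, II → 2, III → -1; maximin = 2.
Column maxima: L → 11, C → 9, R → 6; minimax = 6.
2 ≠ 6, so no pure-strategy equilibrium exists.

No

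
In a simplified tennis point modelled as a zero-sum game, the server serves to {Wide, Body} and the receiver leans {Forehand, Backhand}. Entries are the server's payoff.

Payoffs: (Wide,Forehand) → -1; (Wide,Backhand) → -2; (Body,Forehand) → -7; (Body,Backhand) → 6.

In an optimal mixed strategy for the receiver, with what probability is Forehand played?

Row minima: Wide → -2, Body → -7; maximin = -2.
Column maxima: Forehand → -1, Backhand → 6; minimax = -1.
-2 ≠ -1, so there is no saddle point; optimal play is mixed.
Let the server play Wide with probability p. Expected payoff against Forehand: (-1)p + (-7)(1−p) = 6p − 7; against Backhand: (-2)p + 6(1−p) = −8p + 6.
Setting these equal: 6p − 7 = −8p + 6 ⇒ 14p = 13 ⇒ p = 13/14, and the value is (6)·(13/14) − 7 = -10/7.
For the receiver: with q = P(Forehand), equating Wide's and Body's payoffs gives q − 2 = −13q + 6 ⇒ q = 4/7.

4/7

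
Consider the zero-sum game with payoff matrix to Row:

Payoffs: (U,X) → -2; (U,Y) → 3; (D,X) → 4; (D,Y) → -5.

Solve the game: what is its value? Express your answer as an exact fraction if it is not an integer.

1/7

Row minima: U → -2, D → -5; maximin = -2.
Column maxima: X → 4, Y → 3; minimax = 3.
-2 ≠ 3, so there is no saddle point; optimal play is mixed.
Let Row play U with probability p. Expected payoff against X: (-2)p + 4(1−p) = −6p + 4; against Y: 3p + (-5)(1−p) = 8p − 5.
Setting these equal: −6p + 4 = 8p − 5 ⇒ −14p = -9 ⇒ p = 9/14, and the value is (-6)·(9/14) + 4 = 1/7.
For Column: with q = P(X), equating U's and D's payoffs gives −5q + 3 = 9q − 5 ⇒ q = 4/7.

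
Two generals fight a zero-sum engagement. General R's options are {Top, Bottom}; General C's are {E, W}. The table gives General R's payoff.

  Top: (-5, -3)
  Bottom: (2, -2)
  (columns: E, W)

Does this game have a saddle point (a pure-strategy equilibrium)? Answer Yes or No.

Row minima: Top → -5, Bottom → -2; maximin = -2.
Column maxima: E → 2, W → -2; minimax = -2.
maximin = minimax = -2, so a saddle point exists.

Yes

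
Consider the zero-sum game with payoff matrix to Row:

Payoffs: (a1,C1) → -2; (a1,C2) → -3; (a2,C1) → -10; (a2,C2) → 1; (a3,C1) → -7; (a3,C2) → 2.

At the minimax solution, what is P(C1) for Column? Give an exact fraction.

1/2

Row minima: a1 → -3, a2 → -10, a3 → -7; maximin = -3.
Column maxima: C1 → -2, C2 → 2; minimax = -2.
-3 ≠ -2, so there is no saddle point; optimal play is mixed.
a2 is strictly dominated by a3, so Row never plays it.
On the remaining 2×2 (a1, a3 vs C1, C2):
Let Row play a1 with probability p. Expected payoff against C1: (-2)p + (-7)(1−p) = 5p − 7; against C2: (-3)p + 2(1−p) = −5p + 2.
Setting these equal: 5p − 7 = −5p + 2 ⇒ 10p = 9 ⇒ p = 9/10, and the value is (5)·(9/10) − 7 = -5/2.
For Column: with q = P(C1), equating a1's and a3's payoffs gives q − 3 = −9q + 2 ⇒ q = 1/2.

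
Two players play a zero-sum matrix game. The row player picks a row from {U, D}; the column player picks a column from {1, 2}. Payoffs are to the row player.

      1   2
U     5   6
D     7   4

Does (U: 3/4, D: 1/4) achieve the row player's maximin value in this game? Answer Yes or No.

Yes

Against 1 this mix gives (3/4)·5 + (1/4)·7 = 11/2.
Against 2 this mix gives (3/4)·6 + (1/4)·4 = 11/2.
All of the column player's active replies (1, 2) yield 11/2, and no column does worse for the row player. The mix makes the column player indifferent and guarantees 11/2, so it is optimal.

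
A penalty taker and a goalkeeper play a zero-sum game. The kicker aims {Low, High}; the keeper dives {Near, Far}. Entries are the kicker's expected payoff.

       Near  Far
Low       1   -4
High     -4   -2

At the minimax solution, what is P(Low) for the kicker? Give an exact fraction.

2/7

Row minima: Low → -4, High → -4; maximin = -4.
Column maxima: Near → 1, Far → -2; minimax = -2.
-4 ≠ -2, so there is no saddle point; optimal play is mixed.
Let the kicker play Low with probability p. Expected payoff against Near: 1p + (-4)(1−p) = 5p − 4; against Far: (-4)p + (-2)(1−p) = −2p − 2.
Setting these equal: 5p − 4 = −2p − 2 ⇒ 7p = 2 ⇒ p = 2/7, and the value is (5)·(2/7) − 4 = -18/7.
For the keeper: with q = P(Near), equating Low's and High's payoffs gives 5q − 4 = −2q − 2 ⇒ q = 2/7.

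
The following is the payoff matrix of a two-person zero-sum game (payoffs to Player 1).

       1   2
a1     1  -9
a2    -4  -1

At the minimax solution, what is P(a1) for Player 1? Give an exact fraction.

3/13

Row minima: a1 → -9, a2 → -4; maximin = -4.
Column maxima: 1 → 1, 2 → -1; minimax = -1.
-4 ≠ -1, so there is no saddle point; optimal play is mixed.
Let Player 1 play a1 with probability p. Expected payoff against 1: 1p + (-4)(1−p) = 5p − 4; against 2: (-9)p + (-1)(1−p) = −8p − 1.
Setting these equal: 5p − 4 = −8p − 1 ⇒ 13p = 3 ⇒ p = 3/13, and the value is (5)·(3/13) − 4 = -37/13.
For Player 2: with q = P(1), equating a1's and a2's payoffs gives 10q − 9 = −3q − 1 ⇒ q = 8/13.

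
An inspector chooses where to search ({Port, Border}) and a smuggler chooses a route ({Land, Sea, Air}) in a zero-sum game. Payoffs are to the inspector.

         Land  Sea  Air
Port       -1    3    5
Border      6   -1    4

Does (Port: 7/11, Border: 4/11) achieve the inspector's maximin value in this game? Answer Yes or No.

Yes

Against Land this mix gives (7/11)·(-1) + (4/11)·6 = 17/11.
Against Sea this mix gives (7/11)·3 + (4/11)·(-1) = 17/11.
Against Air this mix gives (7/11)·5 + (4/11)·4 = 51/11.
All of the smuggler's active replies (Land, Sea) yield 17/11, and no column does worse for the inspector. The mix makes the smuggler indifferent and guarantees 17/11, so it is optimal.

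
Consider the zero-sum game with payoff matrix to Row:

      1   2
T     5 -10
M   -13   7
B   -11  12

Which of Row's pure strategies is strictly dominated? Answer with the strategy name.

B gives a strictly higher payoff than M against every column: -11 > -13, 12 > 7.
So M is strictly dominated and Row never plays it.

M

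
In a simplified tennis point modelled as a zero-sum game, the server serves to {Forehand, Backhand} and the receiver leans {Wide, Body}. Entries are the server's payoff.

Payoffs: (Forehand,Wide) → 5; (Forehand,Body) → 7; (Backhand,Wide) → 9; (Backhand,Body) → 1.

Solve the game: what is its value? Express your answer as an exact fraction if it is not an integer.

Row minima: Forehand → 5, Backhand → 1; maximin = 5.
Column maxima: Wide → 9, Body → 7; minimax = 7.
5 ≠ 7, so there is no saddle point; optimal play is mixed.
Let the server play Forehand with probability p. Expected payoff against Wide: 5p + 9(1−p) = −4p + 9; against Body: 7p + 1(1−p) = 6p + 1.
Setting these equal: −4p + 9 = 6p + 1 ⇒ −10p = -8 ⇒ p = 4/5, and the value is (-4)·(4/5) + 9 = 29/5.
For the receiver: with q = P(Wide), equating Forehand's and Backhand's payoffs gives −2q + 7 = 8q + 1 ⇒ q = 3/5.

29/5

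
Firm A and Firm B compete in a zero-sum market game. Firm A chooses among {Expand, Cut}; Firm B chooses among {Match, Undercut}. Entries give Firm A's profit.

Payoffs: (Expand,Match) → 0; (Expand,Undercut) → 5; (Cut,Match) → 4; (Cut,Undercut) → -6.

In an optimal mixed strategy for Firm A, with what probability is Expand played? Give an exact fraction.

2/3

Row minima: Expand → 0, Cut → -6; maximin = 0.
Column maxima: Match → 4, Undercut → 5; minimax = 4.
0 ≠ 4, so there is no saddle point; optimal play is mixed.
Let Firm A play Expand with probability p. Expected payoff against Match: 0p + 4(1−p) = −4p + 4; against Undercut: 5p + (-6)(1−p) = 11p − 6.
Setting these equal: −4p + 4 = 11p − 6 ⇒ −15p = -10 ⇒ p = 2/3, and the value is (-4)·(2/3) + 4 = 4/3.
For Firm B: with q = P(Match), equating Expand's and Cut's payoffs gives −5q + 5 = 10q − 6 ⇒ q = 11/15.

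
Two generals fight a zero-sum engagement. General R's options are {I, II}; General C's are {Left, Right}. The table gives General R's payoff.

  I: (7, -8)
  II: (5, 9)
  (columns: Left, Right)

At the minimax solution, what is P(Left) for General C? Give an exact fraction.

Row minima: I → -8, II → 5; maximin = 5.
Column maxima: Left → 7, Right → 9; minimax = 7.
5 ≠ 7, so there is no saddle point; optimal play is mixed.
Let General R play I with probability p. Expected payoff against Left: 7p + 5(1−p) = 2p + 5; against Right: (-8)p + 9(1−p) = −17p + 9.
Setting these equal: 2p + 5 = −17p + 9 ⇒ 19p = 4 ⇒ p = 4/19, and the value is (2)·(4/19) + 5 = 103/19.
For General C: with q = P(Left), equating I's and II's payoffs gives 15q − 8 = −4q + 9 ⇒ q = 17/19.

17/19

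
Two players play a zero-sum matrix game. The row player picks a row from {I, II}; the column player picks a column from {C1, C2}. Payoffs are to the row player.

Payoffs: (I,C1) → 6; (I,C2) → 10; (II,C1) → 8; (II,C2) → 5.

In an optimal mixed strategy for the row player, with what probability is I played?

Row minima: I → 6, II → 5; maximin = 6.
Column maxima: C1 → 8, C2 → 10; minimax = 8.
6 ≠ 8, so there is no saddle point; optimal play is mixed.
Let the row player play I with probability p. Expected payoff against C1: 6p + 8(1−p) = −2p + 8; against C2: 10p + 5(1−p) = 5p + 5.
Setting these equal: −2p + 8 = 5p + 5 ⇒ −7p = -3 ⇒ p = 3/7, and the value is (-2)·(3/7) + 8 = 50/7.
For the column player: with q = P(C1), equating I's and II's payoffs gives −4q + 10 = 3q + 5 ⇒ q = 5/7.

3/7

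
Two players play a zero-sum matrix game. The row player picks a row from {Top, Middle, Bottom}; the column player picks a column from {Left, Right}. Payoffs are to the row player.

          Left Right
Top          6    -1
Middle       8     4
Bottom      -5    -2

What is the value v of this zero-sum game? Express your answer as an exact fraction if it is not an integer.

Row minima: Top → -1, Middle → 4, Bottom → -5; maximin = 4.
Column maxima: Left → 8, Right → 4; minimax = 4.
Since maximin = minimax = 4, there is a saddle point and the value is 4.

4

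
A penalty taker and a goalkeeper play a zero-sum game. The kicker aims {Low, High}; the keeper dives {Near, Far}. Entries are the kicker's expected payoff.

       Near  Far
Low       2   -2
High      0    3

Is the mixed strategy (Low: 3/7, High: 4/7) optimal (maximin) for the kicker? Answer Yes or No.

Yes

Against Near this mix gives (3/7)·2 + (4/7)·0 = 6/7.
Against Far this mix gives (3/7)·(-2) + (4/7)·3 = 6/7.
All of the keeper's active replies (Near, Far) yield 6/7, and no column does worse for the kicker. The mix makes the keeper indifferent and guarantees 6/7, so it is optimal.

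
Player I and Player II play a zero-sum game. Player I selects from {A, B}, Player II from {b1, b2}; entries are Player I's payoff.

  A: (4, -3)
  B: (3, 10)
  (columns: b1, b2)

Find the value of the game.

Row minima: A → -3, B → 3; maximin = 3.
Column maxima: b1 → 4, b2 → 10; minimax = 4.
3 ≠ 4, so there is no saddle point; optimal play is mixed.
Let Player I play A with probability p. Expected payoff against b1: 4p + 3(1−p) = p + 3; against b2: (-3)p + 10(1−p) = −13p + 10.
Setting these equal: p + 3 = −13p + 10 ⇒ 14p = 7 ⇒ p = 1/2, and the value is (1)·(1/2) + 3 = 7/2.
For Player II: with q = P(b1), equating A's and B's payoffs gives 7q − 3 = −7q + 10 ⇒ q = 13/14.

7/2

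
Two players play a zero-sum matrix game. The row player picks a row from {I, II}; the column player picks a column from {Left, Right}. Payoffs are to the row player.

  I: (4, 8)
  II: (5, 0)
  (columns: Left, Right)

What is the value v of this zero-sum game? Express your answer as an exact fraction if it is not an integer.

Row minima: I → 4, II → 0; maximin = 4.
Column maxima: Left → 5, Right → 8; minimax = 5.
4 ≠ 5, so there is no saddle point; optimal play is mixed.
Let the row player play I with probability p. Expected payoff against Left: 4p + 5(1−p) = −p + 5; against Right: 8p + 0(1−p) = 8p.
Setting these equal: −p + 5 = 8p ⇒ −9p = -5 ⇒ p = 5/9, and the value is (-1)·(5/9) + 5 = 40/9.
For the column player: with q = P(Left), equating I's and II's payoffs gives −4q + 8 = 5q ⇒ q = 8/9.

40/9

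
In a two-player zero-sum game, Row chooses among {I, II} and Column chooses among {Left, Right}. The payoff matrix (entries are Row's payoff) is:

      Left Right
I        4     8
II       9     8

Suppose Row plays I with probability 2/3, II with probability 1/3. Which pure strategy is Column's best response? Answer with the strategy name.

Left

If Column plays Left, Row's expected payoff is (2/3)·4 + (1/3)·9 = 17/3.
If Column plays Right, Row's expected payoff is (2/3)·8 + (1/3)·8 = 8.
Column minimizes Row's payoff; the smallest is 17/3, so the best response is Left.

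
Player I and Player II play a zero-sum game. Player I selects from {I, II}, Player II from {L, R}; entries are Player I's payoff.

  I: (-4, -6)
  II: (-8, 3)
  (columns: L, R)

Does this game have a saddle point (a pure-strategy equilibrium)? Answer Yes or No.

No

Row minima: I → -6, II → -8; maximin = -6.
Column maxima: L → -4, R → 3; minimax = -4.
-6 ≠ -4, so no pure-strategy equilibrium exists.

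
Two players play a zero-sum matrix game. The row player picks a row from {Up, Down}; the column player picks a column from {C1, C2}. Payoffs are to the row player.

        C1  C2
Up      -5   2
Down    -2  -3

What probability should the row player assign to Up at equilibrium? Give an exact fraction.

1/8

Row minima: Up → -5, Down → -3; maximin = -3.
Column maxima: C1 → -2, C2 → 2; minimax = -2.
-3 ≠ -2, so there is no saddle point; optimal play is mixed.
Let the row player play Up with probability p. Expected payoff against C1: (-5)p + (-2)(1−p) = −3p − 2; against C2: 2p + (-3)(1−p) = 5p − 3.
Setting these equal: −3p − 2 = 5p − 3 ⇒ −8p = -1 ⇒ p = 1/8, and the value is (-3)·(1/8) − 2 = -19/8.
For the column player: with q = P(C1), equating Up's and Down's payoffs gives −7q + 2 = q − 3 ⇒ q = 5/8.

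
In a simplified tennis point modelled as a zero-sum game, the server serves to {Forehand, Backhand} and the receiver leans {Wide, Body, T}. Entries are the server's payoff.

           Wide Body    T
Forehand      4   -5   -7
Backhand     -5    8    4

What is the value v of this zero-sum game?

Row minima: Forehand → -7, Backhand → -5; maximin = -5.
Column maxima: Wide → 4, Body → 8, T → 4; minimax = 4.
-5 ≠ 4, so there is no saddle point; optimal play is mixed.
Body is strictly dominated by T (it gives the server strictly more in every row), so the receiver never plays it.
On the remaining 2×2 (Forehand, Backhand vs Wide, T):
Let the server play Forehand with probability p. Expected payoff against Wide: 4p + (-5)(1−p) = 9p − 5; against T: (-7)p + 4(1−p) = −11p + 4.
Setting these equal: 9p − 5 = −11p + 4 ⇒ 20p = 9 ⇒ p = 9/20, and the value is (9)·(9/20) − 5 = -19/20.
For the receiver: with q = P(Wide), equating Forehand's and Backhand's payoffs gives 11q − 7 = −9q + 4 ⇒ q = 11/20.

-19/20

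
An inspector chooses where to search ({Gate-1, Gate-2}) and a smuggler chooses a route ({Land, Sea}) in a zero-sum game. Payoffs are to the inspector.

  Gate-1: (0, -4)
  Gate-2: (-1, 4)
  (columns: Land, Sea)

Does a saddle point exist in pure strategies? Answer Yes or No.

Row minima: Gate-1 → -4, Gate-2 → -1; maximin = -1.
Column maxima: Land → 0, Sea → 4; minimax = 0.
-1 ≠ 0, so no pure-strategy equilibrium exists.

No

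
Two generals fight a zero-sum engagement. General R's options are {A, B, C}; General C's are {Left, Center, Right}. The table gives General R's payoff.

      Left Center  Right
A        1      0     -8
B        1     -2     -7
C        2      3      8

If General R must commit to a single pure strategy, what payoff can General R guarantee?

Row minima: A → -8, B → -7, C → 2.
The best of these is 2.

2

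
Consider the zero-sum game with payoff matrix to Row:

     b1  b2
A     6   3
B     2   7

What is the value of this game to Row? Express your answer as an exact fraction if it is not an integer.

Row minima: A → 3, B → 2; maximin = 3.
Column maxima: b1 → 6, b2 → 7; minimax = 6.
3 ≠ 6, so there is no saddle point; optimal play is mixed.
Let Row play A with probability p. Expected payoff against b1: 6p + 2(1−p) = 4p + 2; against b2: 3p + 7(1−p) = −4p + 7.
Setting these equal: 4p + 2 = −4p + 7 ⇒ 8p = 5 ⇒ p = 5/8, and the value is (4)·(5/8) + 2 = 9/2.
For Column: with q = P(b1), equating A's and B's payoffs gives 3q + 3 = −5q + 7 ⇒ q = 1/2.

9/2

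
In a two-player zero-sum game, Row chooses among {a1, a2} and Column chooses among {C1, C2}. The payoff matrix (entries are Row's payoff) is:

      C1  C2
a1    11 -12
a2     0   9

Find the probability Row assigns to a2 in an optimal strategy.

Row minima: a1 → -12, a2 → 0; maximin = 0.
Column maxima: C1 → 11, C2 → 9; minimax = 9.
0 ≠ 9, so there is no saddle point; optimal play is mixed.
Let Row play a1 with probability p. Expected payoff against C1: 11p + 0(1−p) = 11p; against C2: (-12)p + 9(1−p) = −21p + 9.
Setting these equal: 11p = −21p + 9 ⇒ 32p = 9 ⇒ p = 9/32, and the value is (11)·(9/32) = 99/32.
For Column: with q = P(C1), equating a1's and a2's payoffs gives 23q − 12 = −9q + 9 ⇒ q = 21/32.

23/32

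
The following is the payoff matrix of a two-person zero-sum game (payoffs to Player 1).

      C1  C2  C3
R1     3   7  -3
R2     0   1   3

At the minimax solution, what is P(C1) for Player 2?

2/3

Row minima: R1 → -3, R2 → 0; maximin = 0.
Column maxima: C1 → 3, C2 → 7, C3 → 3; minimax = 3.
0 ≠ 3, so there is no saddle point; optimal play is mixed.
C2 is strictly dominated by C1 (it gives Player 1 strictly more in every row), so Player 2 never plays it.
On the remaining 2×2 (R1, R2 vs C1, C3):
Let Player 1 play R1 with probability p. Expected payoff against C1: 3p + 0(1−p) = 3p; against C3: (-3)p + 3(1−p) = −6p + 3.
Setting these equal: 3p = −6p + 3 ⇒ 9p = 3 ⇒ p = 1/3, and the value is (3)·(1/3) = 1.
For Player 2: with q = P(C1), equating R1's and R2's payoffs gives 6q − 3 = −3q + 3 ⇒ q = 2/3.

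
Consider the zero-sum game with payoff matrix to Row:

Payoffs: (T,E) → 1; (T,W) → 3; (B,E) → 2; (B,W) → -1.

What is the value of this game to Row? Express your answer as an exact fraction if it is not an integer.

7/5

Row minima: T → 1, B → -1; maximin = 1.
Column maxima: E → 2, W → 3; minimax = 2.
1 ≠ 2, so there is no saddle point; optimal play is mixed.
Let Row play T with probability p. Expected payoff against E: 1p + 2(1−p) = −p + 2; against W: 3p + (-1)(1−p) = 4p − 1.
Setting these equal: −p + 2 = 4p − 1 ⇒ −5p = -3 ⇒ p = 3/5, and the value is (-1)·(3/5) + 2 = 7/5.
For Column: with q = P(E), equating T's and B's payoffs gives −2q + 3 = 3q − 1 ⇒ q = 4/5.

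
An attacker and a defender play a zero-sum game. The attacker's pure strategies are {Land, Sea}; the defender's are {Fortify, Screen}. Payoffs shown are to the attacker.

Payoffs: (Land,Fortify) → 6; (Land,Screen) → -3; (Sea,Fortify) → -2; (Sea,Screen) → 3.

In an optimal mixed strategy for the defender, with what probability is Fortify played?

Row minima: Land → -3, Sea → -2; maximin = -2.
Column maxima: Fortify → 6, Screen → 3; minimax = 3.
-2 ≠ 3, so there is no saddle point; optimal play is mixed.
Let the attacker play Land with probability p. Expected payoff against Fortify: 6p + (-2)(1−p) = 8p − 2; against Screen: (-3)p + 3(1−p) = −6p + 3.
Setting these equal: 8p − 2 = −6p + 3 ⇒ 14p = 5 ⇒ p = 5/14, and the value is (8)·(5/14) − 2 = 6/7.
For the defender: with q = P(Fortify), equating Land's and Sea's payoffs gives 9q − 3 = −5q + 3 ⇒ q = 3/7.

3/7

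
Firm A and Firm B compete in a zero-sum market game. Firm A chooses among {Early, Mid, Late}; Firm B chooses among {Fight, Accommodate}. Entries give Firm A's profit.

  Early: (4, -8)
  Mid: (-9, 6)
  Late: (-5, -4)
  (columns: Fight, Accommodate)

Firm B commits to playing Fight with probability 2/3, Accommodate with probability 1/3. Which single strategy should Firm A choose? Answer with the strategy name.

Early

Expected payoff of Early: (2/3)·4 + (1/3)·(-8) = 0.
Expected payoff of Mid: (2/3)·(-9) + (1/3)·6 = -4.
Expected payoff of Late: (2/3)·(-5) + (1/3)·(-4) = -14/3.
The largest is 0, so Firm A's best response is Early.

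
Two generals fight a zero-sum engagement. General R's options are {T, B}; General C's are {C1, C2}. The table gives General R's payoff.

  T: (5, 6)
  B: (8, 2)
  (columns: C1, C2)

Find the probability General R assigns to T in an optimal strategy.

6/7

Row minima: T → 5, B → 2; maximin = 5.
Column maxima: C1 → 8, C2 → 6; minimax = 6.
5 ≠ 6, so there is no saddle point; optimal play is mixed.
Let General R play T with probability p. Expected payoff against C1: 5p + 8(1−p) = −3p + 8; against C2: 6p + 2(1−p) = 4p + 2.
Setting these equal: −3p + 8 = 4p + 2 ⇒ −7p = -6 ⇒ p = 6/7, and the value is (-3)·(6/7) + 8 = 38/7.
For General C: with q = P(C1), equating T's and B's payoffs gives −q + 6 = 6q + 2 ⇒ q = 4/7.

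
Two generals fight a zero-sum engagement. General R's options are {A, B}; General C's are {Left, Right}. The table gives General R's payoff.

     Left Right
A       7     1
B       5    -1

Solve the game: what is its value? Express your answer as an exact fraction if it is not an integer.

Row minima: A → 1, B → -1; maximin = 1.
Column maxima: Left → 7, Right → 1; minimax = 1.
Since maximin = minimax = 1, there is a saddle point and the value is 1.

1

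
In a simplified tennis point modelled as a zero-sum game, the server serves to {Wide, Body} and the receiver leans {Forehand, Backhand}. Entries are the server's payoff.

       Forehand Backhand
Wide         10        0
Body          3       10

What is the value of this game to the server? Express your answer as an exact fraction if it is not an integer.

100/17

Row minima: Wide → 0, Body → 3; maximin = 3.
Column maxima: Forehand → 10, Backhand → 10; minimax = 10.
3 ≠ 10, so there is no saddle point; optimal play is mixed.
Let the server play Wide with probability p. Expected payoff against Forehand: 10p + 3(1−p) = 7p + 3; against Backhand: 0p + 10(1−p) = −10p + 10.
Setting these equal: 7p + 3 = −10p + 10 ⇒ 17p = 7 ⇒ p = 7/17, and the value is (7)·(7/17) + 3 = 100/17.
For the receiver: with q = P(Forehand), equating Wide's and Body's payoffs gives 10q = −7q + 10 ⇒ q = 10/17.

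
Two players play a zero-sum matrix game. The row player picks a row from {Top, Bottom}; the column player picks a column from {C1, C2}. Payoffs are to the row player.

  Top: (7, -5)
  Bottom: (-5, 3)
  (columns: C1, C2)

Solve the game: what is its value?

Row minima: Top → -5, Bottom → -5; maximin = -5.
Column maxima: C1 → 7, C2 → 3; minimax = 3.
-5 ≠ 3, so there is no saddle point; optimal play is mixed.
Let the row player play Top with probability p. Expected payoff against C1: 7p + (-5)(1−p) = 12p − 5; against C2: (-5)p + 3(1−p) = −8p + 3.
Setting these equal: 12p − 5 = −8p + 3 ⇒ 20p = 8 ⇒ p = 2/5, and the value is (12)·(2/5) − 5 = -1/5.
For the column player: with q = P(C1), equating Top's and Bottom's payoffs gives 12q − 5 = −8q + 3 ⇒ q = 2/5.

-1/5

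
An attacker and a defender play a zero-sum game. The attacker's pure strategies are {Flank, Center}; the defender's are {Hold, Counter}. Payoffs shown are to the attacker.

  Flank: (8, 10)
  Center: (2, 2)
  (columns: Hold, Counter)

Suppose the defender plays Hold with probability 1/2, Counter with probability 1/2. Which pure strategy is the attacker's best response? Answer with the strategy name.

Flank

Expected payoff of Flank: (1/2)·8 + (1/2)·10 = 9.
Expected payoff of Center: (1/2)·2 + (1/2)·2 = 2.
The largest is 9, so the attacker's best response is Flank.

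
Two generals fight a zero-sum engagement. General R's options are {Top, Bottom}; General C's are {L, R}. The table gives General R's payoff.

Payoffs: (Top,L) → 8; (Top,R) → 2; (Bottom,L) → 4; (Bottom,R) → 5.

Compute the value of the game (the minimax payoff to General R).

32/7

Row minima: Top → 2, Bottom → 4; maximin = 4.
Column maxima: L → 8, R → 5; minimax = 5.
4 ≠ 5, so there is no saddle point; optimal play is mixed.
Let General R play Top with probability p. Expected payoff against L: 8p + 4(1−p) = 4p + 4; against R: 2p + 5(1−p) = −3p + 5.
Setting these equal: 4p + 4 = −3p + 5 ⇒ 7p = 1 ⇒ p = 1/7, and the value is (4)·(1/7) + 4 = 32/7.
For General C: with q = P(L), equating Top's and Bottom's payoffs gives 6q + 2 = −q + 5 ⇒ q = 3/7.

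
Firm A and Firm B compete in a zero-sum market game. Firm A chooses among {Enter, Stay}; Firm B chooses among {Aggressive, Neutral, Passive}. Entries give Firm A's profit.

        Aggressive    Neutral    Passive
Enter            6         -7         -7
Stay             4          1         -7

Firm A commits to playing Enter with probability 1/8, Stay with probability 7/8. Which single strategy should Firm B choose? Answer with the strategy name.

Passive

If Firm B plays Aggressive, Firm A's expected payoff is (1/8)·6 + (7/8)·4 = 17/4.
If Firm B plays Neutral, Firm A's expected payoff is (1/8)·(-7) + (7/8)·1 = 0.
If Firm B plays Passive, Firm A's expected payoff is (1/8)·(-7) + (7/8)·(-7) = -7.
Firm B minimizes Firm A's payoff; the smallest is -7, so the best response is Passive.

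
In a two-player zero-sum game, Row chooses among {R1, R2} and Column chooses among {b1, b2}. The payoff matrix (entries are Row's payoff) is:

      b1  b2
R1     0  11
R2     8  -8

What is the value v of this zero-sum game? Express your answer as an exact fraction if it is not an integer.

88/27

Row minima: R1 → 0, R2 → -8; maximin = 0.
Column maxima: b1 → 8, b2 → 11; minimax = 8.
0 ≠ 8, so there is no saddle point; optimal play is mixed.
Let Row play R1 with probability p. Expected payoff against b1: 0p + 8(1−p) = −8p + 8; against b2: 11p + (-8)(1−p) = 19p − 8.
Setting these equal: −8p + 8 = 19p − 8 ⇒ −27p = -16 ⇒ p = 16/27, and the value is (-8)·(16/27) + 8 = 88/27.
For Column: with q = P(b1), equating R1's and R2's payoffs gives −11q + 11 = 16q − 8 ⇒ q = 19/27.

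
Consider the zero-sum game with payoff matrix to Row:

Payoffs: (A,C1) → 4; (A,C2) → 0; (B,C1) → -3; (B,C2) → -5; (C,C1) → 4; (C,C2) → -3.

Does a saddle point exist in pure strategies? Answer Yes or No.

Yes

Row minima: A → 0, B → -5, C → -3; maximin = 0.
Column maxima: C1 → 4, C2 → 0; minimax = 0.
maximin = minimax = 0, so a saddle point exists.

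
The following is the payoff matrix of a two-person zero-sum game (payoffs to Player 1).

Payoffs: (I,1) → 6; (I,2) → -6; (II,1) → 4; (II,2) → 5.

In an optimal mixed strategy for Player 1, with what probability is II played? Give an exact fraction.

Row minima: I → -6, II → 4; maximin = 4.
Column maxima: 1 → 6, 2 → 5; minimax = 5.
4 ≠ 5, so there is no saddle point; optimal play is mixed.
Let Player 1 play I with probability p. Expected payoff against 1: 6p + 4(1−p) = 2p + 4; against 2: (-6)p + 5(1−p) = −11p + 5.
Setting these equal: 2p + 4 = −11p + 5 ⇒ 13p = 1 ⇒ p = 1/13, and the value is (2)·(1/13) + 4 = 54/13.
For Player 2: with q = P(1), equating I's and II's payoffs gives 12q − 6 = −q + 5 ⇒ q = 11/13.

12/13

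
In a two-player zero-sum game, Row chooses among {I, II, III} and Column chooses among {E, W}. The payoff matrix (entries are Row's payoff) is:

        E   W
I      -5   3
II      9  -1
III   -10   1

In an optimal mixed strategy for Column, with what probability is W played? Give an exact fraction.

Row minima: I → -5, II → -1, III → -10; maximin = -1.
Column maxima: E → 9, W → 3; minimax = 3.
-1 ≠ 3, so there is no saddle point; optimal play is mixed.
III is strictly dominated by I, so Row never plays it.
On the remaining 2×2 (I, II vs E, W):
Let Row play I with probability p. Expected payoff against E: (-5)p + 9(1−p) = −14p + 9; against W: 3p + (-1)(1−p) = 4p − 1.
Setting these equal: −14p + 9 = 4p − 1 ⇒ −18p = -10 ⇒ p = 5/9, and the value is (-14)·(5/9) + 9 = 11/9.
For Column: with q = P(E), equating I's and II's payoffs gives −8q + 3 = 10q − 1 ⇒ q = 2/9.

7/9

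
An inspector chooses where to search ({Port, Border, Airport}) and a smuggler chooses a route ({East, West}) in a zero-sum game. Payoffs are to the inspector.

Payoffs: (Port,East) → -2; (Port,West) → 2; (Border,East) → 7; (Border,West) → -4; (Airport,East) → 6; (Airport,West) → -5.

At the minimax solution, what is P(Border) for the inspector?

4/15

Row minima: Port → -2, Border → -4, Airport → -5; maximin = -2.
Column maxima: East → 7, West → 2; minimax = 2.
-2 ≠ 2, so there is no saddle point; optimal play is mixed.
Airport is strictly dominated by Border, so the inspector never plays it.
On the remaining 2×2 (Port, Border vs East, West):
Let the inspector play Port with probability p. Expected payoff against East: (-2)p + 7(1−p) = −9p + 7; against West: 2p + (-4)(1−p) = 6p − 4.
Setting these equal: −9p + 7 = 6p − 4 ⇒ −15p = -11 ⇒ p = 11/15, and the value is (-9)·(11/15) + 7 = 2/5.
For the smuggler: with q = P(East), equating Port's and Border's payoffs gives −4q + 2 = 11q − 4 ⇒ q = 2/5.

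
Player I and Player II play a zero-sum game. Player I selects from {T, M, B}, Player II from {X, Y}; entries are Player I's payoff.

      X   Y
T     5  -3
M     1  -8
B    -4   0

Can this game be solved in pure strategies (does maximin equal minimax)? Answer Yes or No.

Row minima: T → -3, M → -8, B → -4; maximin = -3.
Column maxima: X → 5, Y → 0; minimax = 0.
-3 ≠ 0, so no pure-strategy equilibrium exists.

No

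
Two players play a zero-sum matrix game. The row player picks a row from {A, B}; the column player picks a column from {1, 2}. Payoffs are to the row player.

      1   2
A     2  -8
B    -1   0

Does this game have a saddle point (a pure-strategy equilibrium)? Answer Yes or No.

No

Row minima: A → -8, B → -1; maximin = -1.
Column maxima: 1 → 2, 2 → 0; minimax = 0.
-1 ≠ 0, so no pure-strategy equilibrium exists.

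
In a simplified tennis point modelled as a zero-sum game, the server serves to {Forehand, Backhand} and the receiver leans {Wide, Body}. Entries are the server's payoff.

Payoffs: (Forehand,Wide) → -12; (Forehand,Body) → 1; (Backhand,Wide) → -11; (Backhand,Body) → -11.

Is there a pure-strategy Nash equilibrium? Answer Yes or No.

Row minima: Forehand → -12, Backhand → -11; maximin = -11.
Column maxima: Wide → -11, Body → 1; minimax = -11.
maximin = minimax = -11, so a saddle point exists.

Yes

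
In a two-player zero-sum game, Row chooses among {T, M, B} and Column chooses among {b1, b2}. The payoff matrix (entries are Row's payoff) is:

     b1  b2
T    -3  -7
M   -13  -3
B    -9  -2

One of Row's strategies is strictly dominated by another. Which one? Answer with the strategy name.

M

B gives a strictly higher payoff than M against every column: -9 > -13, -2 > -3.
So M is strictly dominated and Row never plays it.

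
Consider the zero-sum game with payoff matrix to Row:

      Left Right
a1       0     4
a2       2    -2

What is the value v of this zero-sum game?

Row minima: a1 → 0, a2 → -2; maximin = 0.
Column maxima: Left → 2, Right → 4; minimax = 2.
0 ≠ 2, so there is no saddle point; optimal play is mixed.
Let Row play a1 with probability p. Expected payoff against Left: 0p + 2(1−p) = −2p + 2; against Right: 4p + (-2)(1−p) = 6p − 2.
Setting these equal: −2p + 2 = 6p − 2 ⇒ −8p = -4 ⇒ p = 1/2, and the value is (-2)·(1/2) + 2 = 1.
For Column: with q = P(Left), equating a1's and a2's payoffs gives −4q + 4 = 4q − 2 ⇒ q = 3/4.

1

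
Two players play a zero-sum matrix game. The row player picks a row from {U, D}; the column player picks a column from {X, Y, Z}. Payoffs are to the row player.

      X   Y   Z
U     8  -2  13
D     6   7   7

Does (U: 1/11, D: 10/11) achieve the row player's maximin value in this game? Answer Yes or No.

Yes

Against X this mix gives (1/11)·8 + (10/11)·6 = 68/11.
Against Y this mix gives (1/11)·(-2) + (10/11)·7 = 68/11.
Against Z this mix gives (1/11)·13 + (10/11)·7 = 83/11.
All of the column player's active replies (X, Y) yield 68/11, and no column does worse for the row player. The mix makes the column player indifferent and guarantees 68/11, so it is optimal.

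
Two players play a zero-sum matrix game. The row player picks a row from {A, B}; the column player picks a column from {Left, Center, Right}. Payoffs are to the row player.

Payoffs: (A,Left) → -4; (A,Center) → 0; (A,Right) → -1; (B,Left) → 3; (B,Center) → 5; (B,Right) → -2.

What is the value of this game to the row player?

Row minima: A → -4, B → -2; maximin = -2.
Column maxima: Left → 3, Center → 5, Right → -1; minimax = -1.
-2 ≠ -1, so there is no saddle point; optimal play is mixed.
Center is strictly dominated by Left (it gives the row player strictly more in every row), so the column player never plays it.
On the remaining 2×2 (A, B vs Left, Right):
Let the row player play A with probability p. Expected payoff against Left: (-4)p + 3(1−p) = −7p + 3; against Right: (-1)p + (-2)(1−p) = p − 2.
Setting these equal: −7p + 3 = p − 2 ⇒ −8p = -5 ⇒ p = 5/8, and the value is (-7)·(5/8) + 3 = -11/8.
For the column player: with q = P(Left), equating A's and B's payoffs gives −3q − 1 = 5q − 2 ⇒ q = 1/8.

-11/8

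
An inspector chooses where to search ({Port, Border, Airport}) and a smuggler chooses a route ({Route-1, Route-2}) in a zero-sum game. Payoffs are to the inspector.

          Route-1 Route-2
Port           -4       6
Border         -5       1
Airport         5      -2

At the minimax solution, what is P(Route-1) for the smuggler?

Row minima: Port → -4, Border → -5, Airport → -2; maximin = -2.
Column maxima: Route-1 → 5, Route-2 → 6; minimax = 5.
-2 ≠ 5, so there is no saddle point; optimal play is mixed.
Border is strictly dominated by Port, so the inspector never plays it.
On the remaining 2×2 (Port, Airport vs Route-1, Route-2):
Let the inspector play Port with probability p. Expected payoff against Route-1: (-4)p + 5(1−p) = −9p + 5; against Route-2: 6p + (-2)(1−p) = 8p − 2.
Setting these equal: −9p + 5 = 8p − 2 ⇒ −17p = -7 ⇒ p = 7/17, and the value is (-9)·(7/17) + 5 = 22/17.
For the smuggler: with q = P(Route-1), equating Port's and Airport's payoffs gives −10q + 6 = 7q − 2 ⇒ q = 8/17.

8/17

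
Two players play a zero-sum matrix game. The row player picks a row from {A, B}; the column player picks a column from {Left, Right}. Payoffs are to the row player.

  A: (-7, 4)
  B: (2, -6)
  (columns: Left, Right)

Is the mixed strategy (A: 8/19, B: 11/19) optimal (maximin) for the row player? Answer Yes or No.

Against Left this mix gives (8/19)·(-7) + (11/19)·2 = -34/19.
Against Right this mix gives (8/19)·4 + (11/19)·(-6) = -34/19.
All of the column player's active replies (Left, Right) yield -34/19, and no column does worse for the row player. The mix makes the column player indifferent and guarantees -34/19, so it is optimal.

Yes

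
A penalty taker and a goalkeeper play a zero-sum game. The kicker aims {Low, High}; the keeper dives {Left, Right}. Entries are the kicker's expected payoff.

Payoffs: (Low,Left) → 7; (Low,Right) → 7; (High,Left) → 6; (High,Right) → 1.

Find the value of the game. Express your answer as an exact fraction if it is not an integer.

Row minima: Low → 7, High → 1; maximin = 7.
Column maxima: Left → 7, Right → 7; minimax = 7.
Since maximin = minimax = 7, there is a saddle point and the value is 7.

7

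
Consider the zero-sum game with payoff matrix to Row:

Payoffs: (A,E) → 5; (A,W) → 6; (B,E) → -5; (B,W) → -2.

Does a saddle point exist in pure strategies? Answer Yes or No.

Yes

Row minima: A → 5, B → -5; maximin = 5.
Column maxima: E → 5, W → 6; minimax = 5.
maximin = minimax = 5, so a saddle point exists.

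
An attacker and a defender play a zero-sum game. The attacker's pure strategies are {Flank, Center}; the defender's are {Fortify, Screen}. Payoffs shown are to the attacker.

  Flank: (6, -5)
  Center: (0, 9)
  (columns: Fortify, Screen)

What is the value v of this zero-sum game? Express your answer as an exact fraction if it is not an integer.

Row minima: Flank → -5, Center → 0; maximin = 0.
Column maxima: Fortify → 6, Screen → 9; minimax = 6.
0 ≠ 6, so there is no saddle point; optimal play is mixed.
Let the attacker play Flank with probability p. Expected payoff against Fortify: 6p + 0(1−p) = 6p; against Screen: (-5)p + 9(1−p) = −14p + 9.
Setting these equal: 6p = −14p + 9 ⇒ 20p = 9 ⇒ p = 9/20, and the value is (6)·(9/20) = 27/10.
For the defender: with q = P(Fortify), equating Flank's and Center's payoffs gives 11q − 5 = −9q + 9 ⇒ q = 7/10.

27/10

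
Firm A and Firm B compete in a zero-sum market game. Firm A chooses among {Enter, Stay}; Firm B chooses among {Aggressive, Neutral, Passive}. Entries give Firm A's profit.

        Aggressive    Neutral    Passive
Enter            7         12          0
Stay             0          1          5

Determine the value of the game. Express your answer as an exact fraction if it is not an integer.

35/12

Row minima: Enter → 0, Stay → 0; maximin = 0.
Column maxima: Aggressive → 7, Neutral → 12, Passive → 5; minimax = 5.
0 ≠ 5, so there is no saddle point; optimal play is mixed.
Neutral is strictly dominated by Aggressive (it gives Firm A strictly more in every row), so Firm B never plays it.
On the remaining 2×2 (Enter, Stay vs Aggressive, Passive):
Let Firm A play Enter with probability p. Expected payoff against Aggressive: 7p + 0(1−p) = 7p; against Passive: 0p + 5(1−p) = −5p + 5.
Setting these equal: 7p = −5p + 5 ⇒ 12p = 5 ⇒ p = 5/12, and the value is (7)·(5/12) = 35/12.
For Firm B: with q = P(Aggressive), equating Enter's and Stay's payoffs gives 7q = −5q + 5 ⇒ q = 5/12.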